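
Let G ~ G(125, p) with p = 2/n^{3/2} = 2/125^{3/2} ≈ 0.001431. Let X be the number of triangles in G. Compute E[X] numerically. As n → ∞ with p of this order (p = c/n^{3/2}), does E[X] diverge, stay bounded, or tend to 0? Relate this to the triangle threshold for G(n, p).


Number of potential triangles: C(125, 3) = 317750.
Each occurs with probability p³ ≈ (0.001431)³ ≈ 2.930859e-09.
By linearity: E[X] = C(125, 3)·p³ ≈ 317750 · 2.930859e-09 ≈ 0.0009.
Since α = 3/2 > 1, p = c/n^{3/2} = o(1/n) is below the triangle threshold p ~ 1/n. Asymptotically E[X] ~ (c³/6)·n^{3(1−α)} = (2³/6)·n^{-1.5} → 0, so by Markov's inequality G has no triangles w.h.p.

E[X] ≈ 0.0009; in regime p = Θ(1/n^{3/2}) E[X] tends to 0 (below the triangle threshold p ~ 1/n).


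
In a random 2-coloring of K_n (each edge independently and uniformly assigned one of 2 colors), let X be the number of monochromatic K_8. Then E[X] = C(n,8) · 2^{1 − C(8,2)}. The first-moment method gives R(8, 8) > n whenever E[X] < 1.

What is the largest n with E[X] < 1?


We need C(n, 8) · 2^{1 − 28} < 1, i.e. C(n, 8) < 2^{28 − 1} = 134217728.
Check values of n near the boundary:
  n = 37: C(37, 8) = 38608020; 38608020 < 134217728? YES
  n = 38: C(38, 8) = 48903492; 48903492 < 134217728? YES
  n = 39: C(39, 8) = 61523748; 61523748 < 134217728? YES
  n = 40: C(40, 8) = 76904685; 76904685 < 134217728? YES
  n = 41: C(41, 8) = 95548245; 95548245 < 134217728? YES
  n = 42: C(42, 8) = 118030185; 118030185 < 134217728? YES
  n = 43: C(43, 8) = 145008513; 145008513 < 134217728? NO
  n = 44: C(44, 8) = 177232627; 177232627 < 134217728? NO
The largest n with C(n, 8) < 134217728 is n = 42 (where E[X] = 118030185/134217728 ≈ 0.879393). Hence R(8, 8) > 42, i.e. R(8, 8) ≥ 43.

Largest n = 42; hence R(8, 8) > 42.


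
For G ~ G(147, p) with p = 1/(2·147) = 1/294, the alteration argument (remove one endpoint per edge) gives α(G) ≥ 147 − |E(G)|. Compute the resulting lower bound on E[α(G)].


E[|E(G)|] = C(147, 2)·p = 10731 · (1/294) = 73/2.
E[α(G)] ≥ n − E[|E(G)|] = 147 − 73/2 = 221/2.
Numerically: ≈ 110.500.
(This is only a lower bound; the true E[α(G)] may be larger.)

E[α(G)] ≥ 221/2 ≈ 110.500.


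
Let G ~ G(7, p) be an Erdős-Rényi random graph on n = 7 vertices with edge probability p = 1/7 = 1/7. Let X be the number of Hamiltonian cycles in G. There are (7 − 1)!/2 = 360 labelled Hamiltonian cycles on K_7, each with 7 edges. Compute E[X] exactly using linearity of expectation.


K_7 has (7 − 1)!/2 = 360 labelled Hamiltonian cycles.
For each such Hamiltonian cycle H, let X_H = 1 if all 7 edges of H are present in G. Then P[X_H = 1] = p^{7} = (1/7)^{7} = 1/823543.
By linearity of expectation: E[X] = Σ_H E[X_H] = 360 · p^{7} = 360 · 1/823543 = 360/823543.
Numerically: E[X] ≈ 0.000437136.

E[X] = 360 · (1/7)^{7} = 360/823543 ≈ 0.000437136.


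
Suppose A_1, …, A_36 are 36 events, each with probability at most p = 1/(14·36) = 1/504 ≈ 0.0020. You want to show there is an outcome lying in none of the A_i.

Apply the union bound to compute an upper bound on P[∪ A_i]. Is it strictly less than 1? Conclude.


Union bound: P[∪_{i=1}^{36} A_i] ≤ Σ_i P[A_i] ≤ 36·p = 36·(1/504) = 1/14.
Numerically: 1/14 ≈ 0.0714.
Is 1/14 < 1? YES.
Since P[∪ A_i] ≤ 1/14 < 1, the complement has P[∩ A_i^c] ≥ 1 − 1/14 = 13/14 > 0, so some outcome avoids every A_i.

36·p = 1/14 ≈ 0.0714; existence CERTIFIED by the union bound.


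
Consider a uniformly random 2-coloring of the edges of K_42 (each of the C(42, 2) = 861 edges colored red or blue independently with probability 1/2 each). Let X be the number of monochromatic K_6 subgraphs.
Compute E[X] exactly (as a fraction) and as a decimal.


Let X = Σ_S X_S over the C(42, 6) = 5245786 subsets S of size 6, where X_S = 1 if the K_6 on S is monochromatic.
For a fixed S, the K_6 on S has C(6, 2) = 15 edges. P[all 15 edges red] = (1/2)^15, and likewise for blue, so P[monochromatic] = 2·(1/2)^15 = 2^{1 − 15} = 1/16384.
Summing: E[X] = C(42, 6) · 2^{1 − 15} = 5245786 · 1/16384 = 2622893/8192.
Numerically: E[X] ≈ 320.1774.

E[X] = C(42,6)·2^(1−C(6,2)) = 2622893/8192 ≈ 320.1774.


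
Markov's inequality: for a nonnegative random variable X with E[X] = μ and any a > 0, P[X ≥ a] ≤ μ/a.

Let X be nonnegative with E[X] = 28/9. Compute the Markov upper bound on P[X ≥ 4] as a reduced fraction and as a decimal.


μ = E[X] = 28/9, a = 4.
Markov: P[X ≥ 4] ≤ μ/a = (28/9)/4 = 7/9.
Numerically: ≈ 0.77778.
(Since a = 4 > μ = 3.11111, the bound 7/9 is < 1 and informative.)

P[X ≥ 4] ≤ 7/9 ≈ 0.77778.


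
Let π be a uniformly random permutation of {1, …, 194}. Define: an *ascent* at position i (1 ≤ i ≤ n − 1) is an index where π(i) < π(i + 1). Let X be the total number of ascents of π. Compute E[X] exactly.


Write X = Σ X_I over i = 1, …, 193, with X_I the indicator of one ascent.
There are 193 indicators.
For each fixed i, the pair (π(i), π(i+1)) is a uniformly random ordered pair of distinct values from {1, …, 194}; by symmetry P[π(i) < π(i+1)] = 1/2.
By linearity: E[X] = 193 · (1/2) = (194 − 1) · (1/2) = 193/2 ≈ 96.500.

E[X] = 193/2 = 96.500.


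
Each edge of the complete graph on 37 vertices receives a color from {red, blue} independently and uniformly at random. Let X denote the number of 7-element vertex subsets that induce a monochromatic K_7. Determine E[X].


Let X = Σ_S X_S over the C(37, 7) = 10295472 subsets S of size 7, where X_S = 1 if the K_7 on S is monochromatic.
For a fixed S, the K_7 on S has C(7, 2) = 21 edges. P[all 21 edges red] = (1/2)^21, and likewise for blue, so P[monochromatic] = 2·(1/2)^21 = 2^{1 − 21} = 1/1048576.
Summing: E[X] = C(37, 7) · 2^{1 − 21} = 10295472 · 1/1048576 = 643467/65536.
Numerically: E[X] ≈ 9.81853.

E[X] = C(37,7)·2^(1−C(7,2)) = 643467/65536 ≈ 9.81853.


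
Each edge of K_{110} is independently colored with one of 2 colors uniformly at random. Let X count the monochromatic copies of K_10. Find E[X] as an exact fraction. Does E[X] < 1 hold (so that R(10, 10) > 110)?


E[X] = C(110, 10) · 2^{1 − 45} = 46897636623981 · 2^{−44} = 46897636623981/17592186044416.
As a reduced fraction: E[X] = 46897636623981/17592186044416 ≈ 2.665822.
Is E[X] < 1? NO.
Since E[X] ≥ 1, the first-moment bound is inconclusive at n = 110; it does NOT by itself certify R(10, 10) > 110.

E[X] = 46897636623981/17592186044416 ≈ 2.665822; E[X] ≥ 1; first-moment method inconclusive here.


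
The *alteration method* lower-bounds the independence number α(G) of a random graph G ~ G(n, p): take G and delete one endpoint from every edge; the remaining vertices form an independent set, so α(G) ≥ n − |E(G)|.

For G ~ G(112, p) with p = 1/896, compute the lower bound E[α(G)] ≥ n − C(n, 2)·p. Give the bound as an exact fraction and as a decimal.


E[|E(G)|] = C(112, 2)·p = 6216 · (1/896) = 111/16.
E[α(G)] ≥ n − E[|E(G)|] = 112 − 111/16 = 1681/16.
Numerically: ≈ 105.0625.
(This is only a lower bound; the true E[α(G)] may be larger.)

E[α(G)] ≥ 1681/16 ≈ 105.0625.


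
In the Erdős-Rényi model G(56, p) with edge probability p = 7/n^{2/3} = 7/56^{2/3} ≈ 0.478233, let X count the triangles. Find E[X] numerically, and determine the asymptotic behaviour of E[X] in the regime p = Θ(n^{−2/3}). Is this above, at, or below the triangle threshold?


Number of potential triangles: C(56, 3) = 27720.
Each occurs with probability p³ ≈ (0.478233)³ ≈ 1.09375000e-01.
By linearity: E[X] = C(56, 3)·p³ ≈ 27720 · 1.09375000e-01 ≈ 3031.875000.
Since α = 2/3 < 1, p = c/n^{2/3} ≫ 1/n is above the triangle threshold p ~ 1/n. Asymptotically E[X] ~ (c³/6)·n^{3(1−α)} = (7³/6)·n^{1} → ∞; triangles are abundant w.h.p.

E[X] ≈ 3031.875000; in regime p = Θ(1/n^{2/3}) E[X] diverges (above the triangle threshold p ~ 1/n).


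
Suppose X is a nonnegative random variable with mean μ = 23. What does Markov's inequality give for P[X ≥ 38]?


μ = E[X] = 23, a = 38.
Markov: P[X ≥ 38] ≤ μ/a = (23)/38 = 23/38.
Numerically: ≈ 0.605.
(Since a = 38 > μ = 23.000, the bound 23/38 is < 1 and informative.)

P[X ≥ 38] ≤ 23/38 ≈ 0.605.


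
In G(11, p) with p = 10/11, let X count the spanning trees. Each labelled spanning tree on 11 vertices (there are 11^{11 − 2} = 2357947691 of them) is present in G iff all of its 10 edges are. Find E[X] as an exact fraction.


K_11 has 11^{11 − 2} = 2357947691 labelled spanning trees.
For each such spanning tree H, let X_H = 1 if all 10 edges of H are present in G. Then P[X_H = 1] = p^{10} = (10/11)^{10} = 10000000000/25937424601.
Summing the indicators: E[X] = Σ_H E[X_H] = 2357947691 · p^{10} = 2357947691 · 10000000000/25937424601 = 10000000000/11.
Numerically: E[X] ≈ 9.09e+08.

E[X] = 2357947691 · (10/11)^{10} = 10000000000/11 ≈ 9.09e+08.


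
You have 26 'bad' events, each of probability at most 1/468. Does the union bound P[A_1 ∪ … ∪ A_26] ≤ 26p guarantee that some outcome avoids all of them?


Union bound: P[∪_{i=1}^{26} A_i] ≤ Σ_i P[A_i] ≤ 26·p = 26·(1/468) = 1/18.
Numerically: 1/18 ≈ 0.056.
Is 1/18 < 1? YES.
Since P[∪ A_i] ≤ 1/18 < 1, the complement has P[∩ A_i^c] ≥ 1 − 1/18 = 17/18 > 0, so some outcome avoids every A_i.

26·p = 1/18 ≈ 0.056; existence CERTIFIED by the union bound.


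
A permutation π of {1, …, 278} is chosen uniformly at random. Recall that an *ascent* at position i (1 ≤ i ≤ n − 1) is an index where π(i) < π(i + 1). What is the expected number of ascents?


Write X = Σ X_I over i = 1, …, 277, with X_I the indicator of one ascent.
There are 277 indicators.
For each fixed i, the pair (π(i), π(i+1)) is a uniformly random ordered pair of distinct values from {1, …, 278}; by symmetry P[π(i) < π(i+1)] = 1/2.
By linearity: E[X] = 277 · (1/2) = (278 − 1) · (1/2) = 277/2 ≈ 138.50000.

E[X] = 277/2 = 138.50000.


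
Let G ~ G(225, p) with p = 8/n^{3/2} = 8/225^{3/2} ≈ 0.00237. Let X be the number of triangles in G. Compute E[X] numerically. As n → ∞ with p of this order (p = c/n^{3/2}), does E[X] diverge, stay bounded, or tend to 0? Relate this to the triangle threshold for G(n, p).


Number of potential triangles: C(225, 3) = 1873200.
Each occurs with probability p³ ≈ (0.00237)³ ≈ 1.33183e-08.
By linearity: E[X] = C(225, 3)·p³ ≈ 1873200 · 1.33183e-08 ≈ 0.025.
Since α = 3/2 > 1, p = c/n^{3/2} = o(1/n) is below the triangle threshold p ~ 1/n. Asymptotically E[X] ~ (c³/6)·n^{3(1−α)} = (8³/6)·n^{-1.5} → 0, so by Markov's inequality G has no triangles w.h.p.

E[X] ≈ 0.025; in regime p = Θ(1/n^{3/2}) E[X] tends to 0 (below the triangle threshold p ~ 1/n).


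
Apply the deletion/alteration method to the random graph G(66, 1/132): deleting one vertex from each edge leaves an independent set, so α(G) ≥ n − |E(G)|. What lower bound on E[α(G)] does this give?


E[|E(G)|] = C(66, 2)·p = 2145 · (1/132) = 65/4.
E[α(G)] ≥ n − E[|E(G)|] = 66 − 65/4 = 199/4.
Numerically: ≈ 49.750.
(This is only a lower bound; the true E[α(G)] may be larger.)

E[α(G)] ≥ 199/4 ≈ 49.750.


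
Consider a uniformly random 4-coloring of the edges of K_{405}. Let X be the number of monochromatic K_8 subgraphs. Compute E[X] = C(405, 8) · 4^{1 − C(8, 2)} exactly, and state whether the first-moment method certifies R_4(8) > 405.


E[X] = C(405, 8) · 4^{1 − 28} = 16745853821188050 · 4^{−27} = 16745853821188050/18014398509481984.
As a reduced fraction: E[X] = 8372926910594025/9007199254740992 ≈ 0.929582.
Is E[X] < 1? YES.
Since E[X] < 1, there exists a 4-coloring of K_{405} with no monochromatic K_8; hence R_4(8) > 405.

E[X] = 8372926910594025/9007199254740992 ≈ 0.929582; E[X] < 1, so R_4(8) > 405.


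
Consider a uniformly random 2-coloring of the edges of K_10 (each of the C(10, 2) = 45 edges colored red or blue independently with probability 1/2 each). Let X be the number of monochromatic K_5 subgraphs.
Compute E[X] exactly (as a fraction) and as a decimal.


Let X = Σ_S X_S over the C(10, 5) = 252 subsets S of size 5, where X_S = 1 if the K_5 on S is monochromatic.
For a fixed S, the K_5 on S has C(5, 2) = 10 edges. P[all 10 edges red] = (1/2)^10, and likewise for blue, so P[monochromatic] = 2·(1/2)^10 = 2^{1 − 10} = 1/512.
By linearity of expectation: E[X] = C(10, 5) · 2^{1 − 10} = 252 · 1/512 = 63/128.
Numerically: E[X] ≈ 0.4922.

E[X] = C(10,5)·2^(1−C(5,2)) = 63/128 ≈ 0.4922.


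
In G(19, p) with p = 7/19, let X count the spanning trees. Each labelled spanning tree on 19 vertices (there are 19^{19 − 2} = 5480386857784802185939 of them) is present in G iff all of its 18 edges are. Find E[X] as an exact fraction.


K_19 has 19^{19 − 2} = 5480386857784802185939 labelled spanning trees.
For each such spanning tree H, let X_H = 1 if all 18 edges of H are present in G. Then P[X_H = 1] = p^{18} = (7/19)^{18} = 1628413597910449/104127350297911241532841.
By linearity: E[X] = Σ_H E[X_H] = 5480386857784802185939 · p^{18} = 5480386857784802185939 · 1628413597910449/104127350297911241532841 = 1628413597910449/19.
Numerically: E[X] ≈ 8.5706e+13.

E[X] = 5480386857784802185939 · (7/19)^{18} = 1628413597910449/19 ≈ 8.5706e+13.


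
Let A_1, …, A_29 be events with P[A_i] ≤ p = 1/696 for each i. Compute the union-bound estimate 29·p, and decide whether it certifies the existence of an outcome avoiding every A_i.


Union bound: P[∪_{i=1}^{29} A_i] ≤ Σ_i P[A_i] ≤ 29·p = 29·(1/696) = 1/24.
Numerically: 1/24 ≈ 0.04167.
Is 1/24 < 1? YES.
Since P[∪ A_i] ≤ 1/24 < 1, the complement has P[∩ A_i^c] ≥ 1 − 1/24 = 23/24 > 0, so some outcome avoids every A_i.

29·p = 1/24 ≈ 0.04167; existence CERTIFIED by the union bound.


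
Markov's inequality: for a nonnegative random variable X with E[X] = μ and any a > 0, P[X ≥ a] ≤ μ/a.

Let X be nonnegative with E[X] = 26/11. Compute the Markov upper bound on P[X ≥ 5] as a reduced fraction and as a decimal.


μ = E[X] = 26/11, a = 5.
Markov: P[X ≥ 5] ≤ μ/a = (26/11)/5 = 26/55.
Numerically: ≈ 0.47273.
(Since a = 5 > μ = 2.36364, the bound 26/55 is < 1 and informative.)

P[X ≥ 5] ≤ 26/55 ≈ 0.47273.


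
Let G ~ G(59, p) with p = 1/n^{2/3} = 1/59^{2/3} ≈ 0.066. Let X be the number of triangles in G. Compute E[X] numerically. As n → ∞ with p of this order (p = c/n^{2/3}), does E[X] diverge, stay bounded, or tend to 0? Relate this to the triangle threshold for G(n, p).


Number of potential triangles: C(59, 3) = 32509.
Each occurs with probability p³ ≈ (0.066)³ ≈ 2.87274e-04.
By linearity: E[X] = C(59, 3)·p³ ≈ 32509 · 2.87274e-04 ≈ 9.339.
Since α = 2/3 < 1, p = c/n^{2/3} ≫ 1/n is above the triangle threshold p ~ 1/n. Asymptotically E[X] ~ (c³/6)·n^{3(1−α)} = (1³/6)·n^{1} → ∞; triangles are abundant w.h.p.

E[X] ≈ 9.339; in regime p = Θ(1/n^{2/3}) E[X] diverges (above the triangle threshold p ~ 1/n).


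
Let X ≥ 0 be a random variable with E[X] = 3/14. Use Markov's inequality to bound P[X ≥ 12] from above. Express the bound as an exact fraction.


μ = E[X] = 3/14, a = 12.
Markov: P[X ≥ 12] ≤ μ/a = (3/14)/12 = 1/56.
Numerically: ≈ 0.01786.
(Since a = 12 > μ = 0.21429, the bound 1/56 is < 1 and informative.)

P[X ≥ 12] ≤ 1/56 ≈ 0.01786.


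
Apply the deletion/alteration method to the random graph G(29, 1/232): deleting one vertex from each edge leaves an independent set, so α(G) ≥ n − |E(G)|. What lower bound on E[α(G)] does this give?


E[|E(G)|] = C(29, 2)·p = 406 · (1/232) = 7/4.
E[α(G)] ≥ n − E[|E(G)|] = 29 − 7/4 = 109/4.
Numerically: ≈ 27.250.
(This is only a lower bound; the true E[α(G)] may be larger.)

E[α(G)] ≥ 109/4 ≈ 27.250.


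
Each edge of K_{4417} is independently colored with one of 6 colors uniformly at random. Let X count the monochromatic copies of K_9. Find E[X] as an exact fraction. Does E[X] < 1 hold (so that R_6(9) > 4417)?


E[X] = C(4417, 9) · 6^{1 − 36} = 1749208766098544225331185560 · 6^{−35} = 1749208766098544225331185560/1719070799748422591028658176.
As a reduced fraction: E[X] = 218651095762318028166398195/214883849968552823878582272 ≈ 1.017532.
Is E[X] < 1? NO.
Since E[X] ≥ 1, the first-moment bound is inconclusive at n = 4417; it does NOT by itself certify R_6(9) > 4417.

E[X] = 218651095762318028166398195/214883849968552823878582272 ≈ 1.017532; E[X] ≥ 1; first-moment method inconclusive here.


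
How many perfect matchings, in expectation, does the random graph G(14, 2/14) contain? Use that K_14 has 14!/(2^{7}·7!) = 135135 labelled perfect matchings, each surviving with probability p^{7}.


K_14 has 14!/(2^{7}·7!) = 135135 labelled perfect matchings.
For each such perfect matching H, let X_H = 1 if all 7 edges of H are present in G. Then P[X_H = 1] = p^{7} = (1/7)^{7} = 1/823543.
By linearity of expectation: E[X] = Σ_H E[X_H] = 135135 · p^{7} = 135135 · 1/823543 = 19305/117649.
Numerically: E[X] ≈ 0.16409.

E[X] = 135135 · (1/7)^{7} = 19305/117649 ≈ 0.16409.


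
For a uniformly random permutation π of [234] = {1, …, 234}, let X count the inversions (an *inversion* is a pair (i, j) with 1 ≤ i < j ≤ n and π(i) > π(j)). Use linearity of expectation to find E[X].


Write X = Σ X_I over the C(234, 2) = 27261 pairs i < j, with X_I the indicator of one inversion.
There are 27261 indicators.
For each fixed pair i < j, the values π(i) and π(j) are two distinct elements of {1, …, 234} in uniformly random order; by symmetry P[π(i) > π(j)] = 1/2.
By linearity: E[X] = 27261 · (1/2) = C(234, 2) · (1/2) = 27261/2 = 27261/2 ≈ 13630.50000.

E[X] = 27261/2 = 13630.50000.


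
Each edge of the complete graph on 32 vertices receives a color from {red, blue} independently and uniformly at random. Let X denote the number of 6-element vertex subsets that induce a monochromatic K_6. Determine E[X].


Let X = Σ_S X_S over the C(32, 6) = 906192 subsets S of size 6, where X_S = 1 if the K_6 on S is monochromatic.
For a fixed S, the K_6 on S has C(6, 2) = 15 edges. P[all 15 edges red] = (1/2)^15, and likewise for blue, so P[monochromatic] = 2·(1/2)^15 = 2^{1 − 15} = 1/16384.
Summing: E[X] = C(32, 6) · 2^{1 − 15} = 906192 · 1/16384 = 56637/1024.
Numerically: E[X] ≈ 55.309570.

E[X] = C(32,6)·2^(1−C(6,2)) = 56637/1024 ≈ 55.309570.


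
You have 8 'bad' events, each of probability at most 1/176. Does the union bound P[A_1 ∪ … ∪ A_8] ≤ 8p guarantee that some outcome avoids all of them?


Union bound: P[∪_{i=1}^{8} A_i] ≤ Σ_i P[A_i] ≤ 8·p = 8·(1/176) = 1/22.
Numerically: 1/22 ≈ 0.0455.
Is 1/22 < 1? YES.
Since P[∪ A_i] ≤ 1/22 < 1, the complement has P[∩ A_i^c] ≥ 1 − 1/22 = 21/22 > 0, so some outcome avoids every A_i.

8·p = 1/22 ≈ 0.0455; existence CERTIFIED by the union bound.


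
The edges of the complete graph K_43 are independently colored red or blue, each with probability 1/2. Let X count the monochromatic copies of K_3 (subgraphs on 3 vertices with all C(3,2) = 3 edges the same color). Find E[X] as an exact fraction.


Let X = Σ_S X_S over the C(43, 3) = 12341 subsets S of size 3, where X_S = 1 if the K_3 on S is monochromatic.
For a fixed S, the K_3 on S has C(3, 2) = 3 edges. P[all 3 edges red] = (1/2)^3, and likewise for blue, so P[monochromatic] = 2·(1/2)^3 = 2^{1 − 3} = 1/4.
By linearity of expectation: E[X] = C(43, 3) · 2^{1 − 3} = 12341 · 1/4 = 12341/4.
Numerically: E[X] ≈ 3085.25000.

E[X] = C(43,3)·2^(1−C(3,2)) = 12341/4 ≈ 3085.25000.


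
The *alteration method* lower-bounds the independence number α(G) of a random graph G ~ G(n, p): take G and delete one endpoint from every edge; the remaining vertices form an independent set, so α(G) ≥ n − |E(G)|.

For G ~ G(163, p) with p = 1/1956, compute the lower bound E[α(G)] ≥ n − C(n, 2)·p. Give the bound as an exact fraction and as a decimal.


E[|E(G)|] = C(163, 2)·p = 13203 · (1/1956) = 27/4.
E[α(G)] ≥ n − E[|E(G)|] = 163 − 27/4 = 625/4.
Numerically: ≈ 156.250.
(This is only a lower bound; the true E[α(G)] may be larger.)

E[α(G)] ≥ 625/4 ≈ 156.250.


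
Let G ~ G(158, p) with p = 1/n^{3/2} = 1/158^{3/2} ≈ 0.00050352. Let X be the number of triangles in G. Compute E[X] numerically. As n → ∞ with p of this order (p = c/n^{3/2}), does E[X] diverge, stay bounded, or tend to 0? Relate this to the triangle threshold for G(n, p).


Number of potential triangles: C(158, 3) = 644956.
Each occurs with probability p³ ≈ (0.00050352)³ ≈ 1.2765655e-10.
By linearity: E[X] = C(158, 3)·p³ ≈ 644956 · 1.2765655e-10 ≈ 0.00008.
Since α = 3/2 > 1, p = c/n^{3/2} = o(1/n) is below the triangle threshold p ~ 1/n. Asymptotically E[X] ~ (c³/6)·n^{3(1−α)} = (1³/6)·n^{-1.5} → 0, so by Markov's inequality G has no triangles w.h.p.

E[X] ≈ 0.00008; in regime p = Θ(1/n^{3/2}) E[X] tends to 0 (below the triangle threshold p ~ 1/n).


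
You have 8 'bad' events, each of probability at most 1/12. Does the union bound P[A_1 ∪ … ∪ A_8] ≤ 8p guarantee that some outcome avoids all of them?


Union bound: P[∪_{i=1}^{8} A_i] ≤ Σ_i P[A_i] ≤ 8·p = 8·(1/12) = 2/3.
Numerically: 2/3 ≈ 0.66667.
Is 2/3 < 1? YES.
Since P[∪ A_i] ≤ 2/3 < 1, the complement has P[∩ A_i^c] ≥ 1 − 2/3 = 1/3 > 0, so some outcome avoids every A_i.

8·p = 2/3 ≈ 0.66667; existence CERTIFIED by the union bound.


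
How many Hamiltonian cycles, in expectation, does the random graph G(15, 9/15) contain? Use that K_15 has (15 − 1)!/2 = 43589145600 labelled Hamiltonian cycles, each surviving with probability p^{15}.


K_15 has (15 − 1)!/2 = 43589145600 labelled Hamiltonian cycles.
For each such Hamiltonian cycle H, let X_H = 1 if all 15 edges of H are present in G. Then P[X_H = 1] = p^{15} = (3/5)^{15} = 14348907/30517578125.
By linearity: E[X] = Σ_H E[X_H] = 43589145600 · p^{15} = 43589145600 · 14348907/30517578125 = 25018263856954368/1220703125.
Numerically: E[X] ≈ 2.0495e+07.

E[X] = 43589145600 · (3/5)^{15} = 25018263856954368/1220703125 ≈ 2.0495e+07.


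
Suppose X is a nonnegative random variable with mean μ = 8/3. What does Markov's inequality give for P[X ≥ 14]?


μ = E[X] = 8/3, a = 14.
Markov: P[X ≥ 14] ≤ μ/a = (8/3)/14 = 4/21.
Numerically: ≈ 0.190.
(Since a = 14 > μ = 2.667, the bound 4/21 is < 1 and informative.)

P[X ≥ 14] ≤ 4/21 ≈ 0.190.


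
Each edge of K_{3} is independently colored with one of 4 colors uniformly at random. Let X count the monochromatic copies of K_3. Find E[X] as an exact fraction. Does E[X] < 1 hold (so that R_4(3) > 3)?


E[X] = C(3, 3) · 4^{1 − 3} = 1 · 4^{−2} = 1/16.
As a reduced fraction: E[X] = 1/16 ≈ 0.06250.
Is E[X] < 1? YES.
Since E[X] < 1, there exists a 4-coloring of K_{3} with no monochromatic K_3; hence R_4(3) > 3.

E[X] = 1/16 ≈ 0.06250; E[X] < 1, so R_4(3) > 3.


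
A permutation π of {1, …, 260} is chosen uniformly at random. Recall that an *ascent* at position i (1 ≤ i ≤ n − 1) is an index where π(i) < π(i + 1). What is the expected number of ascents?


Write X = Σ X_I over i = 1, …, 259, with X_I the indicator of one ascent.
There are 259 indicators.
For each fixed i, the pair (π(i), π(i+1)) is a uniformly random ordered pair of distinct values from {1, …, 260}; by symmetry P[π(i) < π(i+1)] = 1/2.
By linearity: E[X] = 259 · (1/2) = (260 − 1) · (1/2) = 259/2 ≈ 129.50000.

E[X] = 259/2 = 129.50000.


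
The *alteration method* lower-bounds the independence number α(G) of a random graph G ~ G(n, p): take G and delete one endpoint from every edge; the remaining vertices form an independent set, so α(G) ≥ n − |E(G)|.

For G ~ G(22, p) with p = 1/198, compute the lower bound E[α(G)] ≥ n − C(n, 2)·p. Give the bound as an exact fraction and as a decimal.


E[|E(G)|] = C(22, 2)·p = 231 · (1/198) = 7/6.
E[α(G)] ≥ n − E[|E(G)|] = 22 − 7/6 = 125/6.
Numerically: ≈ 20.833.
(This is only a lower bound; the true E[α(G)] may be larger.)

E[α(G)] ≥ 125/6 ≈ 20.833.


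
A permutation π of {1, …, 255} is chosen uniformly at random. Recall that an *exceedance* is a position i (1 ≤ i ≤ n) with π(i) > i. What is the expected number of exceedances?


Write X = Σ_{i=1}^{255} X_i, where X_i = 1_{π(i) > i}.
For each fixed i, π(i) is uniform over {1, …, 255} (marginal of a uniform permutation), so P[π(i) > i] = (n − i)/n. Summing: Σ_{i=1}^{255} (n − i)/n = (0 + 1 + … + 254)/255 = 255(255 − 1)/(2·255) = (255 − 1)/2.
Hence E[X] = Σ_{i=1}^{255} (255 − i)/255 = 127 ≈ 127.000000.

E[X] = 127 = 127.000000.


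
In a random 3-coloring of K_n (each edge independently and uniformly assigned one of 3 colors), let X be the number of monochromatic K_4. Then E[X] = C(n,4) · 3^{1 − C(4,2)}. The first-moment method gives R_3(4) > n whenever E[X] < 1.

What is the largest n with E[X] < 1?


We need C(n, 4) · 3^{1 − 6} < 1, i.e. C(n, 4) < 3^{6 − 1} = 243.
Check values of n near the boundary:
  n = 7: C(7, 4) = 35; 35 < 243? YES
  n = 8: C(8, 4) = 70; 70 < 243? YES
  n = 9: C(9, 4) = 126; 126 < 243? YES
  n = 10: C(10, 4) = 210; 210 < 243? YES
  n = 11: C(11, 4) = 330; 330 < 243? NO
  n = 12: C(12, 4) = 495; 495 < 243? NO
The largest n with C(n, 4) < 243 is n = 10 (where E[X] = 70/81 ≈ 0.864). Hence R_3(4) > 10, i.e. R_3(4) ≥ 11.

Largest n = 10; hence R_3(4) > 10.


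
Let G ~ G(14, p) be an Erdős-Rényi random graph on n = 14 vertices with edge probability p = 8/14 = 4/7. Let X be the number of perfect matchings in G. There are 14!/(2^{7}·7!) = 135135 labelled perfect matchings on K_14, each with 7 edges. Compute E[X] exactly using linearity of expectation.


K_14 has 14!/(2^{7}·7!) = 135135 labelled perfect matchings.
For each such perfect matching H, let X_H = 1 if all 7 edges of H are present in G. Then P[X_H = 1] = p^{7} = (4/7)^{7} = 16384/823543.
By linearity: E[X] = Σ_H E[X_H] = 135135 · p^{7} = 135135 · 16384/823543 = 316293120/117649.
Numerically: E[X] ≈ 2688.

E[X] = 135135 · (4/7)^{7} = 316293120/117649 ≈ 2688.


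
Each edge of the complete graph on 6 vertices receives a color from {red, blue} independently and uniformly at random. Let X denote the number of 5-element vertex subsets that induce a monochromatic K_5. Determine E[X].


Let X = Σ_S X_S over the C(6, 5) = 6 subsets S of size 5, where X_S = 1 if the K_5 on S is monochromatic.
For a fixed S, the K_5 on S has C(5, 2) = 10 edges. P[all 10 edges red] = (1/2)^10, and likewise for blue, so P[monochromatic] = 2·(1/2)^10 = 2^{1 − 10} = 1/512.
By linearity of expectation: E[X] = C(6, 5) · 2^{1 − 10} = 6 · 1/512 = 3/256.
Numerically: E[X] ≈ 0.012.

E[X] = C(6,5)·2^(1−C(5,2)) = 3/256 ≈ 0.012.


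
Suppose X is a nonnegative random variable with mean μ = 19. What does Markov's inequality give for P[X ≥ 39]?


μ = E[X] = 19, a = 39.
Markov: P[X ≥ 39] ≤ μ/a = (19)/39 = 19/39.
Numerically: ≈ 0.487.
(Since a = 39 > μ = 19.000, the bound 19/39 is < 1 and informative.)

P[X ≥ 39] ≤ 19/39 ≈ 0.487.


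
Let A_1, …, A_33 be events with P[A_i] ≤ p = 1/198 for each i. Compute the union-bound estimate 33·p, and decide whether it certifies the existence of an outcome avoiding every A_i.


Union bound: P[∪_{i=1}^{33} A_i] ≤ Σ_i P[A_i] ≤ 33·p = 33·(1/198) = 1/6.
Numerically: 1/6 ≈ 0.16667.
Is 1/6 < 1? YES.
Since P[∪ A_i] ≤ 1/6 < 1, the complement has P[∩ A_i^c] ≥ 1 − 1/6 = 5/6 > 0, so some outcome avoids every A_i.

33·p = 1/6 ≈ 0.16667; existence CERTIFIED by the union bound.


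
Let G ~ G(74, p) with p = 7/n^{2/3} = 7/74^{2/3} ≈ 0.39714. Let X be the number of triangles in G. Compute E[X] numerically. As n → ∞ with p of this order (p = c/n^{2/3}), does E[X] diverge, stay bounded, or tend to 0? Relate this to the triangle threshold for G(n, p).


Number of potential triangles: C(74, 3) = 64824.
Each occurs with probability p³ ≈ (0.39714)³ ≈ 6.26369613e-02.
By linearity: E[X] = C(74, 3)·p³ ≈ 64824 · 6.26369613e-02 ≈ 4060.378378.
Since α = 2/3 < 1, p = c/n^{2/3} ≫ 1/n is above the triangle threshold p ~ 1/n. Asymptotically E[X] ~ (c³/6)·n^{3(1−α)} = (7³/6)·n^{1} → ∞; triangles are abundant w.h.p.

E[X] ≈ 4060.378378; in regime p = Θ(1/n^{2/3}) E[X] diverges (above the triangle threshold p ~ 1/n).


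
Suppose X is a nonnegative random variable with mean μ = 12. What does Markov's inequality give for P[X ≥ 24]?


μ = E[X] = 12, a = 24.
Markov: P[X ≥ 24] ≤ μ/a = (12)/24 = 1/2.
Numerically: ≈ 0.500.
(Since a = 24 > μ = 12.000, the bound 1/2 is < 1 and informative.)

P[X ≥ 24] ≤ 1/2 ≈ 0.500.


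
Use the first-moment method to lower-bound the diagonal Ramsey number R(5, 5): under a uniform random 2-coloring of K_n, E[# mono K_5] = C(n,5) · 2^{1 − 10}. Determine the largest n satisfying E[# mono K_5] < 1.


We need C(n, 5) · 2^{1 − 10} < 1, i.e. C(n, 5) < 2^{10 − 1} = 512.
Check values of n near the boundary:
  n = 6: C(6, 5) = 6; 6 < 512? YES
  n = 7: C(7, 5) = 21; 21 < 512? YES
  n = 8: C(8, 5) = 56; 56 < 512? YES
  n = 9: C(9, 5) = 126; 126 < 512? YES
  n = 10: C(10, 5) = 252; 252 < 512? YES
  n = 11: C(11, 5) = 462; 462 < 512? YES
  n = 12: C(12, 5) = 792; 792 < 512? NO
The largest n with C(n, 5) < 512 is n = 11 (where E[X] = 231/256 ≈ 0.90234). Hence R(5, 5) > 11, i.e. R(5, 5) ≥ 12.

Largest n = 11; hence R(5, 5) > 11.


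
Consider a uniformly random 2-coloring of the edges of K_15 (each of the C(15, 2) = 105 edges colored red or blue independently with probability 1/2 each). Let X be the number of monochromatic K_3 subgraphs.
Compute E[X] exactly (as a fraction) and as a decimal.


Let X = Σ_S X_S over the C(15, 3) = 455 subsets S of size 3, where X_S = 1 if the K_3 on S is monochromatic.
For a fixed S, the K_3 on S has C(3, 2) = 3 edges. P[all 3 edges red] = (1/2)^3, and likewise for blue, so P[monochromatic] = 2·(1/2)^3 = 2^{1 − 3} = 1/4.
By linearity of expectation: E[X] = C(15, 3) · 2^{1 − 3} = 455 · 1/4 = 455/4.
Numerically: E[X] ≈ 113.750.

E[X] = C(15,3)·2^(1−C(3,2)) = 455/4 ≈ 113.750.


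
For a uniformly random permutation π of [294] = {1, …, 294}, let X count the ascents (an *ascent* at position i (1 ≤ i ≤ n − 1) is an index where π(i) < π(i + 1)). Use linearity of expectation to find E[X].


Write X = Σ X_I over i = 1, …, 293, with X_I the indicator of one ascent.
There are 293 indicators.
For each fixed i, the pair (π(i), π(i+1)) is a uniformly random ordered pair of distinct values from {1, …, 294}; by symmetry P[π(i) < π(i+1)] = 1/2.
By linearity: E[X] = 293 · (1/2) = (294 − 1) · (1/2) = 293/2 ≈ 146.500000.

E[X] = 293/2 = 146.500000.


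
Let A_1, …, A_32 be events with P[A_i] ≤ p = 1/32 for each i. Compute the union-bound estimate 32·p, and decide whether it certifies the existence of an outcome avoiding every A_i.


Union bound: P[∪_{i=1}^{32} A_i] ≤ Σ_i P[A_i] ≤ 32·p = 32·(1/32) = 1.
Numerically: 1 ≈ 1.0000000.
Is 1 < 1? NO.
Since the bound 1 is ≥ 1, the union bound is uninformative here; it does NOT by itself certify existence.

32·p = 1 ≈ 1.0000000; existence NOT certified by the union bound.


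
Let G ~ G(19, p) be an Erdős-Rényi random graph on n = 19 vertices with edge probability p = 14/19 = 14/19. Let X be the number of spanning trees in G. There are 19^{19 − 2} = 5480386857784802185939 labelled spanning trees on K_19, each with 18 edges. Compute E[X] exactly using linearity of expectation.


K_19 has 19^{19 − 2} = 5480386857784802185939 labelled spanning trees.
For each such spanning tree H, let X_H = 1 if all 18 edges of H are present in G. Then P[X_H = 1] = p^{18} = (14/19)^{18} = 426878854210636742656/104127350297911241532841.
Summing the indicators: E[X] = Σ_H E[X_H] = 5480386857784802185939 · p^{18} = 5480386857784802185939 · 426878854210636742656/104127350297911241532841 = 426878854210636742656/19.
Numerically: E[X] ≈ 2.247e+19.

E[X] = 5480386857784802185939 · (14/19)^{18} = 426878854210636742656/19 ≈ 2.247e+19.


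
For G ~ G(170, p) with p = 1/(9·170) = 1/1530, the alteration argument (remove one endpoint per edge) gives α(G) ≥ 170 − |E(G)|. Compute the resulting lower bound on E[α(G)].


E[|E(G)|] = C(170, 2)·p = 14365 · (1/1530) = 169/18.
E[α(G)] ≥ n − E[|E(G)|] = 170 − 169/18 = 2891/18.
Numerically: ≈ 160.61111.
(This is only a lower bound; the true E[α(G)] may be larger.)

E[α(G)] ≥ 2891/18 ≈ 160.61111.


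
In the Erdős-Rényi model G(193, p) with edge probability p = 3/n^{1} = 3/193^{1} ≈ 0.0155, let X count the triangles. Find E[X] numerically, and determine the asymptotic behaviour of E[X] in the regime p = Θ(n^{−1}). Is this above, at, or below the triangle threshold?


Number of potential triangles: C(193, 3) = 1179616.
Each occurs with probability p³ ≈ (0.0155)³ ≈ 3.75571e-06.
By linearity: E[X] = C(193, 3)·p³ ≈ 1179616 · 3.75571e-06 ≈ 4.430.
Here α = 1, so p = 3/n is exactly at the triangle threshold p ~ 1/n. Asymptotically E[X] → c³/6 = 3³/6 = 9/2 ≈ 4.500, a bounded constant. In this regime the triangle count is asymptotically Poisson(c³/6).

E[X] ≈ 4.430; in regime p = Θ(1/n^{1}) E[X] stays bounded (at the triangle threshold p ~ 1/n).


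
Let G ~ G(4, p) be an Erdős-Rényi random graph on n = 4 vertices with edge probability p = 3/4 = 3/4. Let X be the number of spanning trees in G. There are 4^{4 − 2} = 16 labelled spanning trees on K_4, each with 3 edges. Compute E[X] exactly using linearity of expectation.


K_4 has 4^{4 − 2} = 16 labelled spanning trees.
For each such spanning tree H, let X_H = 1 if all 3 edges of H are present in G. Then P[X_H = 1] = p^{3} = (3/4)^{3} = 27/64.
Summing the indicators: E[X] = Σ_H E[X_H] = 16 · p^{3} = 16 · 27/64 = 27/4.
Numerically: E[X] ≈ 6.75.

E[X] = 16 · (3/4)^{3} = 27/4 ≈ 6.75.


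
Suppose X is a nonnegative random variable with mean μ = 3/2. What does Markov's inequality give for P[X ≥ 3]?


μ = E[X] = 3/2, a = 3.
Markov: P[X ≥ 3] ≤ μ/a = (3/2)/3 = 1/2.
Numerically: ≈ 0.5000.
(Since a = 3 > μ = 1.5000, the bound 1/2 is < 1 and informative.)

P[X ≥ 3] ≤ 1/2 ≈ 0.5000.


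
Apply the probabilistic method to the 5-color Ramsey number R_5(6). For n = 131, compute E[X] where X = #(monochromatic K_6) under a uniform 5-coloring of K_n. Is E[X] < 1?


E[X] = C(131, 6) · 5^{1 − 15} = 6249655776 · 5^{−14} = 6249655776/6103515625.
As a reduced fraction: E[X] = 6249655776/6103515625 ≈ 1.0239.
Is E[X] < 1? NO.
Since E[X] ≥ 1, the first-moment bound is inconclusive at n = 131; it does NOT by itself certify R_5(6) > 131.

E[X] = 6249655776/6103515625 ≈ 1.0239; E[X] ≥ 1; first-moment method inconclusive here.


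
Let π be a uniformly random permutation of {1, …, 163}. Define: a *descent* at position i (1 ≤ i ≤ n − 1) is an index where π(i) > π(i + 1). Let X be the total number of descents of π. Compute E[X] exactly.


Write X = Σ X_I over i = 1, …, 162, with X_I the indicator of one descent.
There are 162 indicators.
For each fixed i, the pair (π(i), π(i+1)) is a uniformly random ordered pair of distinct values from {1, …, 163}; by symmetry P[π(i) > π(i+1)] = 1/2.
By linearity: E[X] = 162 · (1/2) = (163 − 1) · (1/2) = 81 ≈ 81.0000.

E[X] = 81 = 81.0000.


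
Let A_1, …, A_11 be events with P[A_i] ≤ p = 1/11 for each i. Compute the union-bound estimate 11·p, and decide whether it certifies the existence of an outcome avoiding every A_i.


Union bound: P[∪_{i=1}^{11} A_i] ≤ Σ_i P[A_i] ≤ 11·p = 11·(1/11) = 1.
Numerically: 1 ≈ 1.000000.
Is 1 < 1? NO.
Since the bound 1 is ≥ 1, the union bound is uninformative here; it does NOT by itself certify existence.

11·p = 1 ≈ 1.000000; existence NOT certified by the union bound.


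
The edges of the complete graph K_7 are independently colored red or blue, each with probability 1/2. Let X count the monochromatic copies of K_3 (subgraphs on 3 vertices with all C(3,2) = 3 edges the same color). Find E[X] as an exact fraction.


Let X = Σ_S X_S over the C(7, 3) = 35 subsets S of size 3, where X_S = 1 if the K_3 on S is monochromatic.
For a fixed S, the K_3 on S has C(3, 2) = 3 edges. P[all 3 edges red] = (1/2)^3, and likewise for blue, so P[monochromatic] = 2·(1/2)^3 = 2^{1 − 3} = 1/4.
By linearity: E[X] = C(7, 3) · 2^{1 − 3} = 35 · 1/4 = 35/4.
Numerically: E[X] ≈ 8.7500.

E[X] = C(7,3)·2^(1−C(3,2)) = 35/4 ≈ 8.7500.


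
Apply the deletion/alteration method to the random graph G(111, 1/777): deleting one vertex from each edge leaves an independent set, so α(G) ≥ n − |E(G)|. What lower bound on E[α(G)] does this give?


E[|E(G)|] = C(111, 2)·p = 6105 · (1/777) = 55/7.
E[α(G)] ≥ n − E[|E(G)|] = 111 − 55/7 = 722/7.
Numerically: ≈ 103.143.
(This is only a lower bound; the true E[α(G)] may be larger.)

E[α(G)] ≥ 722/7 ≈ 103.143.


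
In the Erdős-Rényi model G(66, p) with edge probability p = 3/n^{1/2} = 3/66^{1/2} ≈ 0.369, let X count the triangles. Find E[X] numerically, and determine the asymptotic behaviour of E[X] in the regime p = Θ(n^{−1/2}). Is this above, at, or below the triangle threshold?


Number of potential triangles: C(66, 3) = 45760.
Each occurs with probability p³ ≈ (0.369)³ ≈ 5.03556e-02.
By linearity: E[X] = C(66, 3)·p³ ≈ 45760 · 5.03556e-02 ≈ 2304.273.
Since α = 1/2 < 1, p = c/n^{1/2} ≫ 1/n is above the triangle threshold p ~ 1/n. Asymptotically E[X] ~ (c³/6)·n^{3(1−α)} = (3³/6)·n^{1.5} → ∞; triangles are abundant w.h.p.

E[X] ≈ 2304.273; in regime p = Θ(1/n^{1/2}) E[X] diverges (above the triangle threshold p ~ 1/n).


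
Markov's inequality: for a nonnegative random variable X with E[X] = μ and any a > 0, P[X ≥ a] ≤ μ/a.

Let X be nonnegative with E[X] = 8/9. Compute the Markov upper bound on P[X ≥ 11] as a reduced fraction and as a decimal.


μ = E[X] = 8/9, a = 11.
Markov: P[X ≥ 11] ≤ μ/a = (8/9)/11 = 8/99.
Numerically: ≈ 0.080808.
(Since a = 11 > μ = 0.888889, the bound 8/99 is < 1 and informative.)

P[X ≥ 11] ≤ 8/99 ≈ 0.080808.


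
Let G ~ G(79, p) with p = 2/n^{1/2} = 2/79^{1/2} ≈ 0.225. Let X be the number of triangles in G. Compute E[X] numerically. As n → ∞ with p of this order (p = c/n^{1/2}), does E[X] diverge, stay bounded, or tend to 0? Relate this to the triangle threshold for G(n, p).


Number of potential triangles: C(79, 3) = 79079.
Each occurs with probability p³ ≈ (0.225)³ ≈ 1.139330e-02.
By linearity: E[X] = C(79, 3)·p³ ≈ 79079 · 1.139330e-02 ≈ 900.9704.
Since α = 1/2 < 1, p = c/n^{1/2} ≫ 1/n is above the triangle threshold p ~ 1/n. Asymptotically E[X] ~ (c³/6)·n^{3(1−α)} = (2³/6)·n^{1.5} → ∞; triangles are abundant w.h.p.

E[X] ≈ 900.9704; in regime p = Θ(1/n^{1/2}) E[X] diverges (above the triangle threshold p ~ 1/n).


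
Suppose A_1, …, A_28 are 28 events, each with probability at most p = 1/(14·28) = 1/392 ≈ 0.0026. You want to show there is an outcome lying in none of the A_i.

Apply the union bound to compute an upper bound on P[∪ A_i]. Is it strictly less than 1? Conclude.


Union bound: P[∪_{i=1}^{28} A_i] ≤ Σ_i P[A_i] ≤ 28·p = 28·(1/392) = 1/14.
Numerically: 1/14 ≈ 0.0714.
Is 1/14 < 1? YES.
Since P[∪ A_i] ≤ 1/14 < 1, the complement has P[∩ A_i^c] ≥ 1 − 1/14 = 13/14 > 0, so some outcome avoids every A_i.

28·p = 1/14 ≈ 0.0714; existence CERTIFIED by the union bound.


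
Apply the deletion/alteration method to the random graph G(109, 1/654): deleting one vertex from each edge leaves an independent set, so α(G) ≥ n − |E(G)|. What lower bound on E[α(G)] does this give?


E[|E(G)|] = C(109, 2)·p = 5886 · (1/654) = 9.
E[α(G)] ≥ n − E[|E(G)|] = 109 − 9 = 100.
Numerically: ≈ 100.000000.
(This is only a lower bound; the true E[α(G)] may be larger.)

E[α(G)] ≥ 100 ≈ 100.000000.


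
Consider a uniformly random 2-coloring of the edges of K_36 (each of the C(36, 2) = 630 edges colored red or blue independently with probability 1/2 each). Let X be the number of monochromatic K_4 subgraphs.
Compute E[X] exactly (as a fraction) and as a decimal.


Let X = Σ_S X_S over the C(36, 4) = 58905 subsets S of size 4, where X_S = 1 if the K_4 on S is monochromatic.
For a fixed S, the K_4 on S has C(4, 2) = 6 edges. P[all 6 edges red] = (1/2)^6, and likewise for blue, so P[monochromatic] = 2·(1/2)^6 = 2^{1 − 6} = 1/32.
By linearity of expectation: E[X] = C(36, 4) · 2^{1 − 6} = 58905 · 1/32 = 58905/32.
Numerically: E[X] ≈ 1840.78125.

E[X] = C(36,4)·2^(1−C(4,2)) = 58905/32 ≈ 1840.78125.
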